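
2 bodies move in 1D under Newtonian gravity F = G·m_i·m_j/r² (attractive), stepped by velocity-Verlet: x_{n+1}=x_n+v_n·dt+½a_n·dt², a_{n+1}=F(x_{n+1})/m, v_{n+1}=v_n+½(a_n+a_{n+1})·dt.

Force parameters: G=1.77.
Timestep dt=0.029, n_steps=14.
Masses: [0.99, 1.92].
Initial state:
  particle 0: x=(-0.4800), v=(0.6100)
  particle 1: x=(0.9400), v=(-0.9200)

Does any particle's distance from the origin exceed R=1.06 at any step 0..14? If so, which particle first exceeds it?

step 0: x0=(-0.4800) x1=(0.9400)
step 1: x0=(-0.4616) x1=(0.9130)
step 2: x0=(-0.4417) x1=(0.8851)
step 3: x0=(-0.4202) x1=(0.8565)
step 4: x0=(-0.3969) x1=(0.8269)
step 5: x0=(-0.3717) x1=(0.7963)
step 6: x0=(-0.3444) x1=(0.7647)
step 7: x0=(-0.3148) x1=(0.7319)
step 8: x0=(-0.2825) x1=(0.6977)
step 9: x0=(-0.2473) x1=(0.6620)
step 10: x0=(-0.2087) x1=(0.6245)
step 11: x0=(-0.1659) x1=(0.5849)
step 12: x0=(-0.1181) x1=(0.5427)
step 13: x0=(-0.0637) x1=(0.4971)
step 14: x0=(-0.0002) x1=(0.4468)

no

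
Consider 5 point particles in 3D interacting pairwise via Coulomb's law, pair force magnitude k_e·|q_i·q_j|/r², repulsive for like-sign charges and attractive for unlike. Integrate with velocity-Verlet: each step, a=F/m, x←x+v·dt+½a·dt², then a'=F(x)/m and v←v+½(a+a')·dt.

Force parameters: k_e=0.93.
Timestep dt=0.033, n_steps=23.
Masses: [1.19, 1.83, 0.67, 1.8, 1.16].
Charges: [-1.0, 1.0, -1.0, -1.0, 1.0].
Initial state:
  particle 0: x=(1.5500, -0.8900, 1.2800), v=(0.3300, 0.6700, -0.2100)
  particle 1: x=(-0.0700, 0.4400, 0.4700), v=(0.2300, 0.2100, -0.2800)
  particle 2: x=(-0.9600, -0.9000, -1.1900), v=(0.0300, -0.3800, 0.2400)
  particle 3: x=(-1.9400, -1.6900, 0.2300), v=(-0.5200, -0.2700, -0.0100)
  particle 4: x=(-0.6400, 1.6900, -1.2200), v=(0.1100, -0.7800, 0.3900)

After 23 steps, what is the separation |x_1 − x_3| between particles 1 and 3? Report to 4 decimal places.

3.4628

step 0: x0=(1.5500, -0.8900, 1.2800) x1=(-0.0700, 0.4400, 0.4700) x2=(-0.9600, -0.9000, -1.1900) x3=(-1.9400, -1.6900, 0.2300) x4=(-0.6400, 1.6900, -1.2200)
step 1: x0=(1.5609, -0.8678, 1.2731) x1=(-0.0624, 0.4468, 0.4608) x2=(-0.9589, -0.9123, -1.1822) x3=(-1.9572, -1.6989, 0.2297) x4=(-0.6364, 1.6642, -1.2072)
step 2: x0=(1.5717, -0.8455, 1.2661) x1=(-0.0548, 0.4534, 0.4516) x2=(-0.9575, -0.9240, -1.1746) x3=(-1.9744, -1.7078, 0.2295) x4=(-0.6329, 1.6383, -1.1944)
step 3: x0=(1.5825, -0.8230, 1.2591) x1=(-0.0471, 0.4597, 0.4425) x2=(-0.9558, -0.9351, -1.1671) x3=(-1.9918, -1.7167, 0.2294) x4=(-0.6294, 1.6123, -1.1818)
step 4: x0=(1.5932, -0.8004, 1.2521) x1=(-0.0394, 0.4658, 0.4335) x2=(-0.9539, -0.9457, -1.1599) x3=(-2.0091, -1.7256, 0.2294) x4=(-0.6260, 1.5862, -1.1693)
step 5: x0=(1.6039, -0.7777, 1.2450) x1=(-0.0317, 0.4716, 0.4245) x2=(-0.9516, -0.9557, -1.1529) x3=(-2.0266, -1.7344, 0.2295) x4=(-0.6226, 1.5600, -1.1569)
step 6: x0=(1.6145, -0.7548, 1.2379) x1=(-0.0239, 0.4772, 0.4156) x2=(-0.9491, -0.9651, -1.1460) x3=(-2.0441, -1.7433, 0.2297) x4=(-0.6194, 1.5338, -1.1446)
step 7: x0=(1.6251, -0.7317, 1.2308) x1=(-0.0161, 0.4825, 0.4068) x2=(-0.9463, -0.9740, -1.1393) x3=(-2.0616, -1.7521, 0.2300) x4=(-0.6162, 1.5074, -1.1324)
step 8: x0=(1.6356, -0.7085, 1.2236) x1=(-0.0082, 0.4876, 0.3981) x2=(-0.9433, -0.9823, -1.1329) x3=(-2.0793, -1.7610, 0.2304) x4=(-0.6131, 1.4809, -1.1204)
step 9: x0=(1.6460, -0.6852, 1.2164) x1=(-0.0003, 0.4924, 0.3895) x2=(-0.9399, -0.9900, -1.1266) x3=(-2.0970, -1.7698, 0.2308) x4=(-0.6100, 1.4543, -1.1085)
step 10: x0=(1.6564, -0.6617, 1.2092) x1=(0.0077, 0.4970, 0.3809) x2=(-0.9362, -0.9972, -1.1204) x3=(-2.1147, -1.7787, 0.2314) x4=(-0.6071, 1.4276, -1.0967)
step 11: x0=(1.6667, -0.6380, 1.2019) x1=(0.0157, 0.5013, 0.3725) x2=(-0.9323, -1.0038, -1.1145) x3=(-2.1326, -1.7875, 0.2320) x4=(-0.6042, 1.4008, -1.0851)
step 12: x0=(1.6770, -0.6142, 1.1946) x1=(0.0238, 0.5054, 0.3642) x2=(-0.9280, -1.0098, -1.1087) x3=(-2.1505, -1.7963, 0.2327) x4=(-0.6015, 1.3739, -1.0736)
step 13: x0=(1.6871, -0.5903, 1.1872) x1=(0.0320, 0.5092, 0.3560) x2=(-0.9234, -1.0152, -1.1031) x3=(-2.1684, -1.8051, 0.2335) x4=(-0.5989, 1.3469, -1.0623)
step 14: x0=(1.6972, -0.5662, 1.1797) x1=(0.0402, 0.5128, 0.3479) x2=(-0.9186, -1.0200, -1.0976) x3=(-2.1865, -1.8139, 0.2343) x4=(-0.5963, 1.3198, -1.0512)
step 15: x0=(1.7072, -0.5420, 1.1723) x1=(0.0486, 0.5161, 0.3400) x2=(-0.9134, -1.0242, -1.0923) x3=(-2.2046, -1.8227, 0.2352) x4=(-0.5939, 1.2926, -1.0402)
step 16: x0=(1.7171, -0.5176, 1.1647) x1=(0.0570, 0.5192, 0.3321) x2=(-0.9080, -1.0279, -1.0871) x3=(-2.2227, -1.8315, 0.2362) x4=(-0.5916, 1.2653, -1.0294)
step 17: x0=(1.7269, -0.4931, 1.1571) x1=(0.0655, 0.5220, 0.3245) x2=(-0.9022, -1.0310, -1.0820) x3=(-2.2409, -1.8402, 0.2373) x4=(-0.5894, 1.2379, -1.0189)
step 18: x0=(1.7366, -0.4684, 1.1495) x1=(0.0741, 0.5246, 0.3169) x2=(-0.8962, -1.0334, -1.0771) x3=(-2.2592, -1.8490, 0.2385) x4=(-0.5874, 1.2104, -1.0085)
step 19: x0=(1.7463, -0.4436, 1.1417) x1=(0.0828, 0.5269, 0.3096) x2=(-0.8898, -1.0353, -1.0723) x3=(-2.2775, -1.8578, 0.2397) x4=(-0.5855, 1.1827, -0.9983)
step 20: x0=(1.7558, -0.4186, 1.1340) x1=(0.0916, 0.5290, 0.3023) x2=(-0.8831, -1.0365, -1.0677) x3=(-2.2959, -1.8665, 0.2409) x4=(-0.5838, 1.1550, -0.9884)
step 21: x0=(1.7652, -0.3935, 1.1261) x1=(0.1006, 0.5308, 0.2953) x2=(-0.8762, -1.0371, -1.0631) x3=(-2.3144, -1.8753, 0.2422) x4=(-0.5822, 1.1271, -0.9786)
step 22: x0=(1.7745, -0.3683, 1.1182) x1=(0.1096, 0.5323, 0.2884) x2=(-0.8689, -1.0371, -1.0587) x3=(-2.3329, -1.8840, 0.2436) x4=(-0.5807, 1.0991, -0.9691)
step 23: x0=(1.7837, -0.3429, 1.1102) x1=(0.1188, 0.5336, 0.2817) x2=(-0.8613, -1.0365, -1.0543) x3=(-2.3515, -1.8927, 0.2451) x4=(-0.5795, 1.0709, -0.9599)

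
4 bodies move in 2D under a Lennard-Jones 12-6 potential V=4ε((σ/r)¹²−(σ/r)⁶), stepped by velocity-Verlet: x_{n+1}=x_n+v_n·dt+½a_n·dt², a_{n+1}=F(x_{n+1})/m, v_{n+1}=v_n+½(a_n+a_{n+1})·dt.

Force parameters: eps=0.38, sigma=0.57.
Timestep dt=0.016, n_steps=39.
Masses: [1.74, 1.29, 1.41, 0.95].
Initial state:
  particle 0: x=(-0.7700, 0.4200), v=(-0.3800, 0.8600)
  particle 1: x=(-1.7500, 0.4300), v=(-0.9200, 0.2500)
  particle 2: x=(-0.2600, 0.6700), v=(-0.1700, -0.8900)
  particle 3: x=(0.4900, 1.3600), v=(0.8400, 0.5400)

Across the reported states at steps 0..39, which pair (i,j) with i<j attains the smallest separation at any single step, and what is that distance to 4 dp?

pair (0,2), distance 0.5622

step 0: x0=(-0.7700, 0.4200) x1=(-1.7500, 0.4300) x2=(-0.2600, 0.6700) x3=(0.4900, 1.3600)
step 1: x0=(-0.7772, 0.4332) x1=(-1.7647, 0.4340) x2=(-0.2613, 0.6565) x3=(0.5034, 1.3686)
step 2: x0=(-0.7873, 0.4452) x1=(-1.7793, 0.4380) x2=(-0.2591, 0.6444) x3=(0.5168, 1.3772)
step 3: x0=(-0.8001, 0.4562) x1=(-1.7939, 0.4420) x2=(-0.2537, 0.6337) x3=(0.5301, 1.3857)
step 4: x0=(-0.8148, 0.4666) x1=(-1.8084, 0.4460) x2=(-0.2459, 0.6237) x3=(0.5434, 1.3942)
step 5: x0=(-0.8307, 0.4767) x1=(-1.8228, 0.4500) x2=(-0.2366, 0.6141) x3=(0.5567, 1.4027)
step 6: x0=(-0.8471, 0.4866) x1=(-1.8371, 0.4540) x2=(-0.2268, 0.6047) x3=(0.5699, 1.4111)
step 7: x0=(-0.8636, 0.4966) x1=(-1.8514, 0.4580) x2=(-0.2168, 0.5953) x3=(0.5831, 1.4196)
step 8: x0=(-0.8801, 0.5065) x1=(-1.8657, 0.4620) x2=(-0.2070, 0.5859) x3=(0.5963, 1.4280)
step 9: x0=(-0.8964, 0.5165) x1=(-1.8799, 0.4660) x2=(-0.1974, 0.5765) x3=(0.6094, 1.4363)
step 10: x0=(-0.9125, 0.5265) x1=(-1.8940, 0.4701) x2=(-0.1881, 0.5671) x3=(0.6226, 1.4447)
step 11: x0=(-0.9285, 0.5365) x1=(-1.9080, 0.4741) x2=(-0.1790, 0.5576) x3=(0.6357, 1.4530)
step 12: x0=(-0.9442, 0.5465) x1=(-1.9220, 0.4781) x2=(-0.1703, 0.5482) x3=(0.6488, 1.4614)
step 13: x0=(-0.9599, 0.5565) x1=(-1.9359, 0.4821) x2=(-0.1617, 0.5388) x3=(0.6619, 1.4697)
step 14: x0=(-0.9754, 0.5665) x1=(-1.9497, 0.4862) x2=(-0.1533, 0.5294) x3=(0.6750, 1.4780)
step 15: x0=(-0.9909, 0.5765) x1=(-1.9635, 0.4902) x2=(-0.1451, 0.5200) x3=(0.6881, 1.4862)
step 16: x0=(-1.0062, 0.5865) x1=(-1.9772, 0.4943) x2=(-0.1370, 0.5106) x3=(0.7011, 1.4945)
step 17: x0=(-1.0215, 0.5965) x1=(-1.9908, 0.4983) x2=(-0.1291, 0.5013) x3=(0.7142, 1.5028)
step 18: x0=(-1.0368, 0.6064) x1=(-2.0044, 0.5024) x2=(-0.1212, 0.4920) x3=(0.7272, 1.5110)
step 19: x0=(-1.0521, 0.6164) x1=(-2.0179, 0.5064) x2=(-0.1135, 0.4826) x3=(0.7403, 1.5192)
step 20: x0=(-1.0673, 0.6263) x1=(-2.0313, 0.5105) x2=(-0.1058, 0.4734) x3=(0.7533, 1.5275)
step 21: x0=(-1.0826, 0.6362) x1=(-2.0447, 0.5146) x2=(-0.0982, 0.4641) x3=(0.7663, 1.5357)
step 22: x0=(-1.0978, 0.6461) x1=(-2.0580, 0.5187) x2=(-0.0906, 0.4548) x3=(0.7793, 1.5439)
step 23: x0=(-1.1131, 0.6560) x1=(-2.0712, 0.5228) x2=(-0.0830, 0.4455) x3=(0.7923, 1.5521)
step 24: x0=(-1.1284, 0.6659) x1=(-2.0843, 0.5269) x2=(-0.0755, 0.4363) x3=(0.8053, 1.5603)
step 25: x0=(-1.1437, 0.6757) x1=(-2.0974, 0.5310) x2=(-0.0680, 0.4271) x3=(0.8183, 1.5685)
step 26: x0=(-1.1591, 0.6856) x1=(-2.1104, 0.5352) x2=(-0.0606, 0.4178) x3=(0.8313, 1.5767)
step 27: x0=(-1.1745, 0.6954) x1=(-2.1233, 0.5393) x2=(-0.0531, 0.4086) x3=(0.8443, 1.5849)
step 28: x0=(-1.1899, 0.7052) x1=(-2.1362, 0.5435) x2=(-0.0457, 0.3994) x3=(0.8573, 1.5931)
step 29: x0=(-1.2054, 0.7150) x1=(-2.1490, 0.5476) x2=(-0.0383, 0.3902) x3=(0.8703, 1.6012)
step 30: x0=(-1.2209, 0.7248) x1=(-2.1617, 0.5518) x2=(-0.0309, 0.3810) x3=(0.8833, 1.6094)
step 31: x0=(-1.2365, 0.7346) x1=(-2.1743, 0.5560) x2=(-0.0235, 0.3718) x3=(0.8962, 1.6176)
step 32: x0=(-1.2521, 0.7443) x1=(-2.1868, 0.5602) x2=(-0.0162, 0.3626) x3=(0.9092, 1.6257)
step 33: x0=(-1.2678, 0.7541) x1=(-2.1993, 0.5645) x2=(-0.0088, 0.3535) x3=(0.9222, 1.6339)
step 34: x0=(-1.2835, 0.7638) x1=(-2.2117, 0.5687) x2=(-0.0015, 0.3443) x3=(0.9352, 1.6421)
step 35: x0=(-1.2992, 0.7736) x1=(-2.2240, 0.5730) x2=(0.0059, 0.3351) x3=(0.9481, 1.6502)
step 36: x0=(-1.3151, 0.7833) x1=(-2.2362, 0.5772) x2=(0.0132, 0.3259) x3=(0.9611, 1.6584)
step 37: x0=(-1.3310, 0.7930) x1=(-2.2484, 0.5815) x2=(0.0206, 0.3168) x3=(0.9741, 1.6665)
step 38: x0=(-1.3469, 0.8026) x1=(-2.2605, 0.5858) x2=(0.0279, 0.3076) x3=(0.9870, 1.6747)
step 39: x0=(-1.3629, 0.8123) x1=(-2.2724, 0.5902) x2=(0.0353, 0.2985) x3=(1.0000, 1.6828)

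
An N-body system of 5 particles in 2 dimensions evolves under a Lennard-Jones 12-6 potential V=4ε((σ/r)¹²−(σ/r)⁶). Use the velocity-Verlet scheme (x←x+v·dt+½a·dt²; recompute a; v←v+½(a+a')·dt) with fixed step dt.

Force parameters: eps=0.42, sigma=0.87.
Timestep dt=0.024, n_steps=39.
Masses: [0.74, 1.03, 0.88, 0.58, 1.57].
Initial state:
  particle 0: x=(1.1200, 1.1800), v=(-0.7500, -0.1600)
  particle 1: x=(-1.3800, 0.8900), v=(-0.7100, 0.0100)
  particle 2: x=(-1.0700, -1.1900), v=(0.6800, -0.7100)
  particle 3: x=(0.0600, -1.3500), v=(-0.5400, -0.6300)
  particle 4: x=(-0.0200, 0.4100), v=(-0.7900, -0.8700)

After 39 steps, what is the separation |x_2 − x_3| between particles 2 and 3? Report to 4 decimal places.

1.5194

step 0: x0=(1.1200, 1.1800) x1=(-1.3800, 0.8900) x2=(-1.0700, -1.1900) x3=(0.0600, -1.3500) x4=(-0.0200, 0.4100)
step 1: x0=(1.1019, 1.1761) x1=(-1.3970, 0.8902) x2=(-1.0533, -1.2071) x3=(0.0465, -1.3650) x4=(-0.0390, 0.3892)
step 2: x0=(1.0835, 1.1720) x1=(-1.4137, 0.8903) x2=(-1.0359, -1.2242) x3=(0.0319, -1.3798) x4=(-0.0579, 0.3684)
step 3: x0=(1.0648, 1.1677) x1=(-1.4304, 0.8904) x2=(-1.0177, -1.2414) x3=(0.0162, -1.3943) x4=(-0.0768, 0.3477)
step 4: x0=(1.0460, 1.1632) x1=(-1.4469, 0.8904) x2=(-0.9988, -1.2586) x3=(-0.0006, -1.4085) x4=(-0.0958, 0.3271)
step 5: x0=(1.0269, 1.1586) x1=(-1.4632, 0.8903) x2=(-0.9795, -1.2759) x3=(-0.0181, -1.4226) x4=(-0.1147, 0.3065)
step 6: x0=(1.0076, 1.1539) x1=(-1.4794, 0.8902) x2=(-0.9601, -1.2931) x3=(-0.0355, -1.4365) x4=(-0.1337, 0.2860)
step 7: x0=(0.9881, 1.1489) x1=(-1.4954, 0.8899) x2=(-0.9421, -1.3101) x3=(-0.0509, -1.4507) x4=(-0.1526, 0.2655)
step 8: x0=(0.9684, 1.1439) x1=(-1.5113, 0.8896) x2=(-0.9276, -1.3264) x3=(-0.0610, -1.4656) x4=(-0.1716, 0.2451)
step 9: x0=(0.9485, 1.1387) x1=(-1.5271, 0.8893) x2=(-0.9194, -1.3417) x3=(-0.0615, -1.4820) x4=(-0.1906, 0.2247)
step 10: x0=(0.9284, 1.1333) x1=(-1.5427, 0.8889) x2=(-0.9187, -1.3557) x3=(-0.0504, -1.5002) x4=(-0.2096, 0.2044)
step 11: x0=(0.9082, 1.1278) x1=(-1.5583, 0.8884) x2=(-0.9240, -1.3686) x3=(-0.0304, -1.5197) x4=(-0.2286, 0.1841)
step 12: x0=(0.8878, 1.1222) x1=(-1.5737, 0.8878) x2=(-0.9324, -1.3809) x3=(-0.0055, -1.5400) x4=(-0.2476, 0.1638)
step 13: x0=(0.8672, 1.1165) x1=(-1.5889, 0.8872) x2=(-0.9419, -1.3929) x3=(0.0210, -1.5604) x4=(-0.2666, 0.1436)
step 14: x0=(0.8465, 1.1106) x1=(-1.6041, 0.8865) x2=(-0.9514, -1.4049) x3=(0.0475, -1.5808) x4=(-0.2856, 0.1233)
step 15: x0=(0.8256, 1.1046) x1=(-1.6192, 0.8857) x2=(-0.9603, -1.4168) x3=(0.0732, -1.6009) x4=(-0.3047, 0.1032)
step 16: x0=(0.8047, 1.0985) x1=(-1.6341, 0.8849) x2=(-0.9684, -1.4289) x3=(0.0978, -1.6207) x4=(-0.3237, 0.0830)
step 17: x0=(0.7835, 1.0922) x1=(-1.6490, 0.8840) x2=(-0.9758, -1.4409) x3=(0.1212, -1.6403) x4=(-0.3428, 0.0628)
step 18: x0=(0.7623, 1.0859) x1=(-1.6637, 0.8830) x2=(-0.9825, -1.4531) x3=(0.1435, -1.6596) x4=(-0.3619, 0.0427)
step 19: x0=(0.7409, 1.0794) x1=(-1.6784, 0.8820) x2=(-0.9884, -1.4652) x3=(0.1648, -1.6786) x4=(-0.3810, 0.0226)
step 20: x0=(0.7194, 1.0728) x1=(-1.6929, 0.8809) x2=(-0.9937, -1.4774) x3=(0.1851, -1.6973) x4=(-0.4002, 0.0025)
step 21: x0=(0.6978, 1.0661) x1=(-1.7074, 0.8798) x2=(-0.9984, -1.4895) x3=(0.2046, -1.7159) x4=(-0.4193, -0.0176)
step 22: x0=(0.6760, 1.0593) x1=(-1.7218, 0.8786) x2=(-1.0025, -1.5017) x3=(0.2232, -1.7342) x4=(-0.4385, -0.0377)
step 23: x0=(0.6542, 1.0525) x1=(-1.7361, 0.8773) x2=(-1.0061, -1.5138) x3=(0.2412, -1.7523) x4=(-0.4576, -0.0578)
step 24: x0=(0.6323, 1.0455) x1=(-1.7503, 0.8760) x2=(-1.0093, -1.5259) x3=(0.2584, -1.7703) x4=(-0.4768, -0.0779)
step 25: x0=(0.6102, 1.0384) x1=(-1.7644, 0.8746) x2=(-1.0121, -1.5380) x3=(0.2751, -1.7881) x4=(-0.4961, -0.0980)
step 26: x0=(0.5881, 1.0312) x1=(-1.7785, 0.8732) x2=(-1.0144, -1.5499) x3=(0.2912, -1.8057) x4=(-0.5153, -0.1182)
step 27: x0=(0.5658, 1.0239) x1=(-1.7925, 0.8717) x2=(-1.0164, -1.5618) x3=(0.3069, -1.8232) x4=(-0.5346, -0.1383)
step 28: x0=(0.5435, 1.0166) x1=(-1.8064, 0.8702) x2=(-1.0180, -1.5736) x3=(0.3220, -1.8405) x4=(-0.5539, -0.1585)
step 29: x0=(0.5211, 1.0091) x1=(-1.8202, 0.8686) x2=(-1.0193, -1.5853) x3=(0.3367, -1.8577) x4=(-0.5732, -0.1787)
step 30: x0=(0.4986, 1.0016) x1=(-1.8340, 0.8669) x2=(-1.0204, -1.5969) x3=(0.3510, -1.8748) x4=(-0.5925, -0.1989)
step 31: x0=(0.4760, 0.9939) x1=(-1.8477, 0.8652) x2=(-1.0211, -1.6083) x3=(0.3649, -1.8918) x4=(-0.6118, -0.2191)
step 32: x0=(0.4534, 0.9862) x1=(-1.8614, 0.8635) x2=(-1.0215, -1.6197) x3=(0.3785, -1.9087) x4=(-0.6312, -0.2395)
step 33: x0=(0.4306, 0.9784) x1=(-1.8750, 0.8617) x2=(-1.0217, -1.6308) x3=(0.3917, -1.9254) x4=(-0.6506, -0.2598)
step 34: x0=(0.4078, 0.9705) x1=(-1.8885, 0.8598) x2=(-1.0217, -1.6418) x3=(0.4046, -1.9421) x4=(-0.6701, -0.2803)
step 35: x0=(0.3849, 0.9626) x1=(-1.9020, 0.8579) x2=(-1.0214, -1.6525) x3=(0.4172, -1.9587) x4=(-0.6895, -0.3008)
step 36: x0=(0.3619, 0.9546) x1=(-1.9154, 0.8560) x2=(-1.0208, -1.6631) x3=(0.4296, -1.9752) x4=(-0.7090, -0.3214)
step 37: x0=(0.3389, 0.9465) x1=(-1.9288, 0.8540) x2=(-1.0201, -1.6734) x3=(0.4416, -1.9916) x4=(-0.7285, -0.3421)
step 38: x0=(0.3158, 0.9383) x1=(-1.9421, 0.8520) x2=(-1.0191, -1.6835) x3=(0.4535, -2.0079) x4=(-0.7481, -0.3629)
step 39: x0=(0.2926, 0.9301) x1=(-1.9554, 0.8499) x2=(-1.0179, -1.6934) x3=(0.4650, -2.0242) x4=(-0.7676, -0.3838)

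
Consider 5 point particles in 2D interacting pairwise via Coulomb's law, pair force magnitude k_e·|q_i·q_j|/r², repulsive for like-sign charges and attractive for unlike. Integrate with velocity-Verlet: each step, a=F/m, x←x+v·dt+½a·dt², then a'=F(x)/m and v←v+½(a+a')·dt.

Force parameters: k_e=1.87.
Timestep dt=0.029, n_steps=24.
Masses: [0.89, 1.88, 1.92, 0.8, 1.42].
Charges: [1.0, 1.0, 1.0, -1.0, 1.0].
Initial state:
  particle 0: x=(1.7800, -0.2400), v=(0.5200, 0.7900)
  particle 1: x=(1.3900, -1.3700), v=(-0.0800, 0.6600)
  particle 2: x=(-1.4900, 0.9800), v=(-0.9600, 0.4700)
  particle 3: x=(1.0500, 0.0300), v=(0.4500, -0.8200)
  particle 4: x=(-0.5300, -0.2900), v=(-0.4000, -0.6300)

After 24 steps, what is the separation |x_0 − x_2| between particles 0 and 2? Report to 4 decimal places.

3.9216

step 0: x0=(1.7800, -0.2400) x1=(1.3900, -1.3700) x2=(-1.4900, 0.9800) x3=(1.0500, 0.0300) x4=(-0.5300, -0.2900)
step 1: x0=(1.7941, -0.2160) x1=(1.3876, -1.3510) x2=(-1.5179, 0.9938) x3=(1.0642, 0.0052) x4=(-0.5415, -0.3083)
step 2: x0=(1.8063, -0.1901) x1=(1.3852, -1.3322) x2=(-1.5461, 1.0078) x3=(1.0809, -0.0217) x4=(-0.5527, -0.3269)
step 3: x0=(1.8161, -0.1623) x1=(1.3826, -1.3137) x2=(-1.5744, 1.0221) x3=(1.1003, -0.0504) x4=(-0.5637, -0.3455)
step 4: x0=(1.8235, -0.1329) x1=(1.3800, -1.2953) x2=(-1.6029, 1.0366) x3=(1.1229, -0.0809) x4=(-0.5744, -0.3643)
step 5: x0=(1.8282, -0.1022) x1=(1.3772, -1.2770) x2=(-1.6316, 1.0514) x3=(1.1488, -0.1130) x4=(-0.5850, -0.3833)
step 6: x0=(1.8298, -0.0706) x1=(1.3744, -1.2587) x2=(-1.6604, 1.0664) x3=(1.1784, -0.1464) x4=(-0.5955, -0.4024)
step 7: x0=(1.8282, -0.0384) x1=(1.3714, -1.2403) x2=(-1.6894, 1.0817) x3=(1.2120, -0.1807) x4=(-0.6058, -0.4216)
step 8: x0=(1.8230, -0.0061) x1=(1.3684, -1.2218) x2=(-1.7186, 1.0971) x3=(1.2498, -0.2157) x4=(-0.6159, -0.4410)
step 9: x0=(1.8142, 0.0254) x1=(1.3654, -1.2030) x2=(-1.7480, 1.1128) x3=(1.2922, -0.2508) x4=(-0.6260, -0.4606)
step 10: x0=(1.8017, 0.0556) x1=(1.3623, -1.1839) x2=(-1.7775, 1.1286) x3=(1.3390, -0.2853) x4=(-0.6361, -0.4803)
step 11: x0=(1.7856, 0.0837) x1=(1.3592, -1.1643) x2=(-1.8072, 1.1447) x3=(1.3900, -0.3187) x4=(-0.6461, -0.5002)
step 12: x0=(1.7663, 0.1087) x1=(1.3563, -1.1441) x2=(-1.8370, 1.1609) x3=(1.4446, -0.3505) x4=(-0.6561, -0.5203)
step 13: x0=(1.7445, 0.1302) x1=(1.3536, -1.1232) x2=(-1.8670, 1.1773) x3=(1.5019, -0.3801) x4=(-0.6661, -0.5405)
step 14: x0=(1.7210, 0.1476) x1=(1.3512, -1.1013) x2=(-1.8971, 1.1939) x3=(1.5606, -0.4076) x4=(-0.6761, -0.5609)
step 15: x0=(1.6968, 0.1610) x1=(1.3494, -1.0785) x2=(-1.9274, 1.2106) x3=(1.6194, -0.4329) x4=(-0.6862, -0.5814)
step 16: x0=(1.6726, 0.1707) x1=(1.3483, -1.0546) x2=(-1.9578, 1.2275) x3=(1.6768, -0.4564) x4=(-0.6963, -0.6022)
step 17: x0=(1.6491, 0.1769) x1=(1.3482, -1.0298) x2=(-1.9884, 1.2446) x3=(1.7318, -0.4787) x4=(-0.7066, -0.6231)
step 18: x0=(1.6267, 0.1803) x1=(1.3493, -1.0040) x2=(-2.0191, 1.2618) x3=(1.7832, -0.5000) x4=(-0.7170, -0.6441)
step 19: x0=(1.6059, 0.1814) x1=(1.3517, -0.9774) x2=(-2.0499, 1.2792) x3=(1.8304, -0.5207) x4=(-0.7274, -0.6654)
step 20: x0=(1.5867, 0.1807) x1=(1.3556, -0.9502) x2=(-2.0809, 1.2967) x3=(1.8728, -0.5410) x4=(-0.7381, -0.6868)
step 21: x0=(1.5692, 0.1786) x1=(1.3611, -0.9224) x2=(-2.1120, 1.3144) x3=(1.9102, -0.5611) x4=(-0.7488, -0.7084)
step 22: x0=(1.5534, 0.1755) x1=(1.3683, -0.8942) x2=(-2.1433, 1.3322) x3=(1.9421, -0.5810) x4=(-0.7597, -0.7302)
step 23: x0=(1.5395, 0.1718) x1=(1.3773, -0.8658) x2=(-2.1747, 1.3502) x3=(1.9684, -0.6006) x4=(-0.7708, -0.7522)
step 24: x0=(1.5272, 0.1678) x1=(1.3883, -0.8374) x2=(-2.2062, 1.3682) x3=(1.9888, -0.6200) x4=(-0.7821, -0.7744)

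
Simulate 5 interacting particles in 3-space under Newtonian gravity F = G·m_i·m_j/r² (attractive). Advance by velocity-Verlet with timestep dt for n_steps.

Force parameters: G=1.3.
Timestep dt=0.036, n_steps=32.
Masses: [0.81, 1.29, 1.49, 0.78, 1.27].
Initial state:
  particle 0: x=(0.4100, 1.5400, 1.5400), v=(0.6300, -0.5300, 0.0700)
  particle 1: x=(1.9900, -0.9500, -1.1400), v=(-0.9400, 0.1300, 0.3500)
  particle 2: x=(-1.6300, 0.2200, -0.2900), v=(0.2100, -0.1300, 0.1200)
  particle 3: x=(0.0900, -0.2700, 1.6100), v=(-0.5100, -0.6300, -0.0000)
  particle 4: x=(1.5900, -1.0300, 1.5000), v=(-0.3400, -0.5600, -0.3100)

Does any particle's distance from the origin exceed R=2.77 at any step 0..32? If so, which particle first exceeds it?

step 0: x0=(0.4100, 1.5400, 1.5400) x1=(1.9900, -0.9500, -1.1400) x2=(-1.6300, 0.2200, -0.2900) x3=(0.0900, -0.2700, 1.6100) x4=(1.5900, -1.0300, 1.5000)
step 1: x0=(0.4326, 1.5205, 1.5424) x1=(1.9560, -0.9453, -1.1272) x2=(-1.6222, 0.2153, -0.2855) x3=(0.0719, -0.2926, 1.6098) x4=(1.5775, -1.0499, 1.4887)
step 2: x0=(0.4552, 1.5002, 1.5445) x1=(1.9217, -0.9404, -1.1138) x2=(-1.6139, 0.2105, -0.2808) x3=(0.0545, -0.3152, 1.6090) x4=(1.5644, -1.0695, 1.4770)
step 3: x0=(0.4776, 1.4790, 1.5464) x1=(1.8871, -0.9354, -1.1000) x2=(-1.6052, 0.2057, -0.2758) x3=(0.0376, -0.3376, 1.6078) x4=(1.5507, -1.0885, 1.4650)
step 4: x0=(0.5000, 1.4571, 1.5481) x1=(1.8522, -0.9304, -1.0856) x2=(-1.5959, 0.2007, -0.2706) x3=(0.0214, -0.3600, 1.6060) x4=(1.5364, -1.1072, 1.4526)
step 5: x0=(0.5222, 1.4343, 1.5495) x1=(1.8170, -0.9252, -1.0708) x2=(-1.5861, 0.1957, -0.2651) x3=(0.0058, -0.3822, 1.6037) x4=(1.5216, -1.1254, 1.4398)
step 6: x0=(0.5442, 1.4107, 1.5506) x1=(1.7815, -0.9199, -1.0554) x2=(-1.5759, 0.1906, -0.2593) x3=(-0.0091, -0.4044, 1.6009) x4=(1.5062, -1.1431, 1.4267)
step 7: x0=(0.5662, 1.3862, 1.5514) x1=(1.7457, -0.9144, -1.0394) x2=(-1.5651, 0.1854, -0.2532) x3=(-0.0235, -0.4265, 1.5975) x4=(1.4902, -1.1604, 1.4132)
step 8: x0=(0.5879, 1.3609, 1.5519) x1=(1.7096, -0.9089, -1.0229) x2=(-1.5538, 0.1802, -0.2469) x3=(-0.0371, -0.4484, 1.5936) x4=(1.4737, -1.1772, 1.3994)
step 9: x0=(0.6096, 1.3348, 1.5522) x1=(1.6731, -0.9033, -1.0058) x2=(-1.5420, 0.1748, -0.2402) x3=(-0.0502, -0.4703, 1.5890) x4=(1.4565, -1.1935, 1.3852)
step 10: x0=(0.6310, 1.3079, 1.5522) x1=(1.6363, -0.8975, -0.9881) x2=(-1.5297, 0.1692, -0.2333) x3=(-0.0625, -0.4920, 1.5839) x4=(1.4387, -1.2093, 1.3706)
step 11: x0=(0.6523, 1.2801, 1.5518) x1=(1.5991, -0.8917, -0.9698) x2=(-1.5168, 0.1636, -0.2261) x3=(-0.0742, -0.5137, 1.5782) x4=(1.4204, -1.2246, 1.3556)
step 12: x0=(0.6734, 1.2516, 1.5512) x1=(1.5617, -0.8857, -0.9508) x2=(-1.5033, 0.1578, -0.2186) x3=(-0.0852, -0.5352, 1.5718) x4=(1.4014, -1.2394, 1.3402)
step 13: x0=(0.6942, 1.2221, 1.5502) x1=(1.5238, -0.8797, -0.9312) x2=(-1.4893, 0.1519, -0.2109) x3=(-0.0954, -0.5567, 1.5649) x4=(1.3818, -1.2537, 1.3244)
step 14: x0=(0.7149, 1.1918, 1.5489) x1=(1.4856, -0.8735, -0.9110) x2=(-1.4747, 0.1459, -0.2028) x3=(-0.1050, -0.5780, 1.5572) x4=(1.3616, -1.2674, 1.3082)
step 15: x0=(0.7354, 1.1607, 1.5472) x1=(1.4471, -0.8673, -0.8900) x2=(-1.4595, 0.1396, -0.1944) x3=(-0.1138, -0.5992, 1.5489) x4=(1.3408, -1.2805, 1.2916)
step 16: x0=(0.7556, 1.1287, 1.5452) x1=(1.4082, -0.8609, -0.8684) x2=(-1.4438, 0.1333, -0.1858) x3=(-0.1219, -0.6203, 1.5399) x4=(1.3193, -1.2931, 1.2746)
step 17: x0=(0.7756, 1.0958, 1.5428) x1=(1.3689, -0.8545, -0.8460) x2=(-1.4274, 0.1267, -0.1768) x3=(-0.1293, -0.6414, 1.5302) x4=(1.2972, -1.3051, 1.2572)
step 18: x0=(0.7953, 1.0621, 1.5401) x1=(1.3293, -0.8480, -0.8229) x2=(-1.4104, 0.1199, -0.1675) x3=(-0.1358, -0.6623, 1.5197) x4=(1.2744, -1.3164, 1.2393)
step 19: x0=(0.8147, 1.0275, 1.5370) x1=(1.2892, -0.8414, -0.7990) x2=(-1.3927, 0.1130, -0.1579) x3=(-0.1415, -0.6830, 1.5085) x4=(1.2510, -1.3271, 1.2210)
step 20: x0=(0.8339, 0.9920, 1.5334) x1=(1.2488, -0.8347, -0.7743) x2=(-1.3744, 0.1058, -0.1480) x3=(-0.1464, -0.7037, 1.4965) x4=(1.2268, -1.3372, 1.2022)
step 21: x0=(0.8528, 0.9556, 1.5294) x1=(1.2080, -0.8279, -0.7487) x2=(-1.3554, 0.0984, -0.1378) x3=(-0.1505, -0.7243, 1.4837) x4=(1.2019, -1.3465, 1.1829)
step 22: x0=(0.8713, 0.9182, 1.5250) x1=(1.1667, -0.8211, -0.7222) x2=(-1.3358, 0.0908, -0.1273) x3=(-0.1537, -0.7448, 1.4700) x4=(1.1763, -1.3551, 1.1632)
step 23: x0=(0.8895, 0.8800, 1.5202) x1=(1.1250, -0.8141, -0.6949) x2=(-1.3154, 0.0829, -0.1164) x3=(-0.1559, -0.7651, 1.4555) x4=(1.1499, -1.3630, 1.1430)
step 24: x0=(0.9074, 0.8408, 1.5149) x1=(1.0829, -0.8072, -0.6666) x2=(-1.2942, 0.0748, -0.1052) x3=(-0.1572, -0.7853, 1.4401) x4=(1.1228, -1.3701, 1.1223)
step 25: x0=(0.9249, 0.8006, 1.5090) x1=(1.0403, -0.8001, -0.6373) x2=(-1.2723, 0.0663, -0.0937) x3=(-0.1576, -0.8055, 1.4237) x4=(1.0948, -1.3763, 1.1010)
step 26: x0=(0.9420, 0.7594, 1.5027) x1=(0.9973, -0.7931, -0.6069) x2=(-1.2496, 0.0575, -0.0818) x3=(-0.1569, -0.8255, 1.4064) x4=(1.0660, -1.3817, 1.0793)
step 27: x0=(0.9587, 0.7173, 1.4958) x1=(0.9537, -0.7859, -0.5755) x2=(-1.2261, 0.0484, -0.0696) x3=(-0.1551, -0.8453, 1.3880) x4=(1.0363, -1.3862, 1.0570)
step 28: x0=(0.9749, 0.6741, 1.4884) x1=(0.9097, -0.7788, -0.5429) x2=(-1.2017, 0.0390, -0.0570) x3=(-0.1522, -0.8651, 1.3685) x4=(1.0057, -1.3896, 1.0342)
step 29: x0=(0.9906, 0.6299, 1.4803) x1=(0.8652, -0.7716, -0.5091) x2=(-1.1765, 0.0291, -0.0441) x3=(-0.1480, -0.8848, 1.3479) x4=(0.9742, -1.3921, 1.0108)
step 30: x0=(1.0059, 0.5847, 1.4717) x1=(0.8201, -0.7645, -0.4740) x2=(-1.1503, 0.0189, -0.0308) x3=(-0.1427, -0.9043, 1.3261) x4=(0.9417, -1.3935, 0.9868)
step 31: x0=(1.0206, 0.5383, 1.4623) x1=(0.7745, -0.7574, -0.4376) x2=(-1.1231, 0.0082, -0.0171) x3=(-0.1359, -0.9238, 1.3029) x4=(0.9080, -1.3936, 0.9623)
step 32: x0=(1.0347, 0.4909, 1.4523) x1=(0.7283, -0.7503, -0.3997) x2=(-1.0949, -0.0030, -0.0031) x3=(-0.1277, -0.9431, 1.2785) x4=(0.8733, -1.3926, 0.9371)

no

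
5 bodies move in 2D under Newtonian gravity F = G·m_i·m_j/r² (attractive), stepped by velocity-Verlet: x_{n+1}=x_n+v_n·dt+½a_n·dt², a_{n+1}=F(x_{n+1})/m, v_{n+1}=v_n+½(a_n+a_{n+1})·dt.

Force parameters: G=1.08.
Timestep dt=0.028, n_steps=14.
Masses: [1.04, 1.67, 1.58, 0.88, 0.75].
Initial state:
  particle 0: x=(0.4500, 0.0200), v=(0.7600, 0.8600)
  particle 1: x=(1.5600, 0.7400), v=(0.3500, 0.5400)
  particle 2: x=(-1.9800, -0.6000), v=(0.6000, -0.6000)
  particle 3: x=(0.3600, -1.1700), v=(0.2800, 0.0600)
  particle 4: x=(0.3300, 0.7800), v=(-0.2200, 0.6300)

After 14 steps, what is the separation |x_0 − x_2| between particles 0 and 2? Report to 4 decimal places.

2.7846

step 0: x0=(0.4500, 0.0200) x1=(1.5600, 0.7400) x2=(-1.9800, -0.6000) x3=(0.3600, -1.1700) x4=(0.3300, 0.7800)
step 1: x0=(0.4714, 0.0445) x1=(1.5693, 0.7549) x2=(-1.9630, -0.6168) x3=(0.3678, -1.1678) x4=(0.3243, 0.7967)
step 2: x0=(0.4931, 0.0700) x1=(1.5776, 0.7694) x2=(-1.9455, -0.6334) x3=(0.3756, -1.1645) x4=(0.3197, 0.8117)
step 3: x0=(0.5149, 0.0965) x1=(1.5849, 0.7835) x2=(-1.9277, -0.6500) x3=(0.3834, -1.1602) x4=(0.3162, 0.8249)
step 4: x0=(0.5370, 0.1240) x1=(1.5911, 0.7971) x2=(-1.9094, -0.6665) x3=(0.3911, -1.1550) x4=(0.3138, 0.8362)
step 5: x0=(0.5593, 0.1526) x1=(1.5964, 0.8103) x2=(-1.8907, -0.6829) x3=(0.3988, -1.1487) x4=(0.3126, 0.8457)
step 6: x0=(0.5817, 0.1823) x1=(1.6006, 0.8230) x2=(-1.8715, -0.6991) x3=(0.4064, -1.1416) x4=(0.3127, 0.8534)
step 7: x0=(0.6042, 0.2131) x1=(1.6038, 0.8352) x2=(-1.8520, -0.7153) x3=(0.4140, -1.1335) x4=(0.3141, 0.8592)
step 8: x0=(0.6268, 0.2452) x1=(1.6058, 0.8470) x2=(-1.8320, -0.7314) x3=(0.4215, -1.1244) x4=(0.3169, 0.8631)
step 9: x0=(0.6496, 0.2786) x1=(1.6068, 0.8582) x2=(-1.8116, -0.7473) x3=(0.4290, -1.1145) x4=(0.3213, 0.8650)
step 10: x0=(0.6724, 0.3133) x1=(1.6066, 0.8689) x2=(-1.7908, -0.7631) x3=(0.4364, -1.1038) x4=(0.3273, 0.8649)
step 11: x0=(0.6951, 0.3495) x1=(1.6053, 0.8791) x2=(-1.7696, -0.7788) x3=(0.4437, -1.0922) x4=(0.3352, 0.8627)
step 12: x0=(0.7179, 0.3873) x1=(1.6027, 0.8887) x2=(-1.7480, -0.7944) x3=(0.4510, -1.0797) x4=(0.3450, 0.8584)
step 13: x0=(0.7405, 0.4266) x1=(1.5988, 0.8978) x2=(-1.7259, -0.8098) x3=(0.4582, -1.0664) x4=(0.3572, 0.8519)
step 14: x0=(0.7629, 0.4678) x1=(1.5935, 0.9061) x2=(-1.7034, -0.8251) x3=(0.4654, -1.0523) x4=(0.3719, 0.8432)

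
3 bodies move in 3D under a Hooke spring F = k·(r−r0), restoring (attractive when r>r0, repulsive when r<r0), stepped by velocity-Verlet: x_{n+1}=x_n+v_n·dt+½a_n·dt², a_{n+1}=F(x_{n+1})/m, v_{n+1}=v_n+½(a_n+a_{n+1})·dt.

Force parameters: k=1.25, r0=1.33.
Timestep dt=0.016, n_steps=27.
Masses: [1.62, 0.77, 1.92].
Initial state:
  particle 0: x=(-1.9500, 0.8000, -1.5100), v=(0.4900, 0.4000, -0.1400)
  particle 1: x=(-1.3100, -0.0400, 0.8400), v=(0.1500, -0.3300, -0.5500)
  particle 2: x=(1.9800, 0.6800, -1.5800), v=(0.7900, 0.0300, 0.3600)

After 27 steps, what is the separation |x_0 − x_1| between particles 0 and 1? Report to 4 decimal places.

2.0617

step 0: x0=(-1.9500, 0.8000, -1.5100) x1=(-1.3100, -0.0400, 0.8400) x2=(1.9800, 0.6800, -1.5800)
step 1: x0=(-1.9419, 0.8064, -1.5121) x1=(-1.3072, -0.0451, 0.8306) x2=(1.9922, 0.6804, -1.5741)
step 2: x0=(-1.9332, 0.8126, -1.5140) x1=(-1.3036, -0.0498, 0.8201) x2=(2.0037, 0.6808, -1.5679)
step 3: x0=(-1.9239, 0.8188, -1.5158) x1=(-1.2992, -0.0542, 0.8084) x2=(2.0143, 0.6811, -1.5615)
step 4: x0=(-1.9140, 0.8248, -1.5172) x1=(-1.2940, -0.0581, 0.7956) x2=(2.0241, 0.6814, -1.5547)
step 5: x0=(-1.9036, 0.8308, -1.5185) x1=(-1.2879, -0.0617, 0.7817) x2=(2.0331, 0.6815, -1.5477)
step 6: x0=(-1.8926, 0.8366, -1.5196) x1=(-1.2811, -0.0649, 0.7667) x2=(2.0413, 0.6817, -1.5405)
step 7: x0=(-1.8810, 0.8424, -1.5204) x1=(-1.2734, -0.0677, 0.7505) x2=(2.0487, 0.6817, -1.5329)
step 8: x0=(-1.8689, 0.8480, -1.5211) x1=(-1.2650, -0.0701, 0.7333) x2=(2.0552, 0.6817, -1.5252)
step 9: x0=(-1.8562, 0.8535, -1.5215) x1=(-1.2557, -0.0721, 0.7150) x2=(2.0610, 0.6816, -1.5171)
step 10: x0=(-1.8429, 0.8589, -1.5217) x1=(-1.2456, -0.0737, 0.6957) x2=(2.0660, 0.6814, -1.5088)
step 11: x0=(-1.8291, 0.8643, -1.5217) x1=(-1.2347, -0.0750, 0.6753) x2=(2.0701, 0.6812, -1.5003)
step 12: x0=(-1.8147, 0.8695, -1.5215) x1=(-1.2229, -0.0758, 0.6538) x2=(2.0735, 0.6809, -1.4915)
step 13: x0=(-1.7997, 0.8746, -1.5212) x1=(-1.2104, -0.0763, 0.6314) x2=(2.0761, 0.6805, -1.4825)
step 14: x0=(-1.7842, 0.8796, -1.5206) x1=(-1.1971, -0.0764, 0.6080) x2=(2.0779, 0.6801, -1.4733)
step 15: x0=(-1.7681, 0.8844, -1.5198) x1=(-1.1830, -0.0760, 0.5836) x2=(2.0789, 0.6797, -1.4638)
step 16: x0=(-1.7515, 0.8892, -1.5188) x1=(-1.1681, -0.0753, 0.5583) x2=(2.0791, 0.6791, -1.4541)
step 17: x0=(-1.7343, 0.8938, -1.5177) x1=(-1.1524, -0.0743, 0.5320) x2=(2.0785, 0.6785, -1.4442)
step 18: x0=(-1.7166, 0.8984, -1.5163) x1=(-1.1360, -0.0728, 0.5048) x2=(2.0772, 0.6779, -1.4341)
step 19: x0=(-1.6984, 0.9028, -1.5148) x1=(-1.1188, -0.0710, 0.4768) x2=(2.0751, 0.6772, -1.4238)
step 20: x0=(-1.6796, 0.9071, -1.5131) x1=(-1.1008, -0.0688, 0.4479) x2=(2.0723, 0.6764, -1.4133)
step 21: x0=(-1.6603, 0.9114, -1.5113) x1=(-1.0820, -0.0662, 0.4181) x2=(2.0687, 0.6756, -1.4026)
step 22: x0=(-1.6405, 0.9155, -1.5092) x1=(-1.0626, -0.0633, 0.3876) x2=(2.0644, 0.6747, -1.3917)
step 23: x0=(-1.6202, 0.9195, -1.5070) x1=(-1.0423, -0.0600, 0.3562) x2=(2.0594, 0.6737, -1.3806)
step 24: x0=(-1.5993, 0.9234, -1.5047) x1=(-1.0214, -0.0563, 0.3241) x2=(2.0536, 0.6728, -1.3694)
step 25: x0=(-1.5780, 0.9271, -1.5022) x1=(-0.9998, -0.0523, 0.2913) x2=(2.0471, 0.6717, -1.3580)
step 26: x0=(-1.5561, 0.9308, -1.4995) x1=(-0.9774, -0.0480, 0.2577) x2=(2.0399, 0.6706, -1.3465)
step 27: x0=(-1.5338, 0.9344, -1.4967) x1=(-0.9544, -0.0433, 0.2235) x2=(2.0321, 0.6695, -1.3348)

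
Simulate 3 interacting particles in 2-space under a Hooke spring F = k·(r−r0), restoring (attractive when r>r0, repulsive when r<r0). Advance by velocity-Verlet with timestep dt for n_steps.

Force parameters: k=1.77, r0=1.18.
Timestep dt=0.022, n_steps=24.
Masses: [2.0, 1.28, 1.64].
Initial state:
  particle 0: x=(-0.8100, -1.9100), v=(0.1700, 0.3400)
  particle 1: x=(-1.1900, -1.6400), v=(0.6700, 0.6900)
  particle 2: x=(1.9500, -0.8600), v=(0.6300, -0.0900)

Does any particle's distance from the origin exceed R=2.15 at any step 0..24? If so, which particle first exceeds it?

step 0: x0=(-0.8100, -1.9100) x1=(-1.1900, -1.6400) x2=(1.9500, -0.8600)
step 1: x0=(-0.8058, -1.9025) x1=(-1.1748, -1.6245) x2=(1.9629, -0.8623)
step 2: x0=(-0.8006, -1.8949) x1=(-1.1586, -1.6084) x2=(1.9739, -0.8651)
step 3: x0=(-0.7945, -1.8872) x1=(-1.1415, -1.5917) x2=(1.9830, -0.8686)
step 4: x0=(-0.7874, -1.8794) x1=(-1.1234, -1.5744) x2=(1.9902, -0.8725)
step 5: x0=(-0.7794, -1.8716) x1=(-1.1044, -1.5564) x2=(1.9955, -0.8771)
step 6: x0=(-0.7704, -1.8638) x1=(-1.0845, -1.5378) x2=(1.9989, -0.8821)
step 7: x0=(-0.7605, -1.8560) x1=(-1.0635, -1.5186) x2=(2.0004, -0.8877)
step 8: x0=(-0.7497, -1.8481) x1=(-1.0417, -1.4988) x2=(2.0001, -0.8938)
step 9: x0=(-0.7380, -1.8402) x1=(-1.0188, -1.4783) x2=(1.9979, -0.9004)
step 10: x0=(-0.7254, -1.8323) x1=(-0.9950, -1.4573) x2=(1.9939, -0.9074)
step 11: x0=(-0.7119, -1.8245) x1=(-0.9703, -1.4356) x2=(1.9881, -0.9150)
step 12: x0=(-0.6976, -1.8166) x1=(-0.9447, -1.4133) x2=(1.9806, -0.9229)
step 13: x0=(-0.6825, -1.8088) x1=(-0.9181, -1.3904) x2=(1.9713, -0.9313)
step 14: x0=(-0.6666, -1.8011) x1=(-0.8906, -1.3669) x2=(1.9604, -0.9401)
step 15: x0=(-0.6499, -1.7934) x1=(-0.8621, -1.3428) x2=(1.9477, -0.9493)
step 16: x0=(-0.6324, -1.7858) x1=(-0.8328, -1.3182) x2=(1.9334, -0.9589)
step 17: x0=(-0.6142, -1.7782) x1=(-0.8026, -1.2930) x2=(1.9176, -0.9688)
step 18: x0=(-0.5953, -1.7707) x1=(-0.7715, -1.2673) x2=(1.9002, -0.9790)
step 19: x0=(-0.5757, -1.7632) x1=(-0.7395, -1.2410) x2=(1.8813, -0.9896)
step 20: x0=(-0.5555, -1.7559) x1=(-0.7067, -1.2143) x2=(1.8609, -1.0004)
step 21: x0=(-0.5346, -1.7486) x1=(-0.6731, -1.1871) x2=(1.8392, -1.0115)
step 22: x0=(-0.5132, -1.7414) x1=(-0.6387, -1.1594) x2=(1.8161, -1.0229)
step 23: x0=(-0.4911, -1.7343) x1=(-0.6035, -1.1313) x2=(1.7917, -1.0345)
step 24: x0=(-0.4686, -1.7273) x1=(-0.5676, -1.1028) x2=(1.7660, -1.0463)

yes, particle 2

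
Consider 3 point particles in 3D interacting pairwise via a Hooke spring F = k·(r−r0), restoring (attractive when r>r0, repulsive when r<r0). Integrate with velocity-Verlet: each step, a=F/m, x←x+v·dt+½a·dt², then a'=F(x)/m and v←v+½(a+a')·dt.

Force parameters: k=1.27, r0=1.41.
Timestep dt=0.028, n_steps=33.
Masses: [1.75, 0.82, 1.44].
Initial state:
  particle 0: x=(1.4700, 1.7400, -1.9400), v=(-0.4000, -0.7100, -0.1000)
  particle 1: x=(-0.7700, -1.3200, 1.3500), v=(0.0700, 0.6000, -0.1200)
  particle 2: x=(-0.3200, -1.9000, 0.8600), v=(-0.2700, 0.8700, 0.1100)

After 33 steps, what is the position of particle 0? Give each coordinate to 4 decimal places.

(0.4180, 0.0470, -0.9462)

step 0: x0=(1.4700, 1.7400, -1.9400) x1=(-0.7700, -1.3200, 1.3500) x2=(-0.3200, -1.9000, 0.8600)
step 1: x0=(1.4580, 1.7188, -1.9416) x1=(-0.7672, -1.3017, 1.3454) x2=(-0.3270, -1.8749, 0.8623)
step 2: x0=(1.4443, 1.6948, -1.9406) x1=(-0.7628, -1.2802, 1.3383) x2=(-0.3330, -1.8482, 0.8630)
step 3: x0=(1.4291, 1.6682, -1.9373) x1=(-0.7569, -1.2558, 1.3287) x2=(-0.3379, -1.8201, 0.8621)
step 4: x0=(1.4122, 1.6391, -1.9314) x1=(-0.7494, -1.2284, 1.3166) x2=(-0.3417, -1.7905, 0.8596)
step 5: x0=(1.3938, 1.6074, -1.9232) x1=(-0.7404, -1.1980, 1.3022) x2=(-0.3445, -1.7595, 0.8556)
step 6: x0=(1.3738, 1.5732, -1.9125) x1=(-0.7299, -1.1647, 1.2854) x2=(-0.3462, -1.7271, 0.8500)
step 7: x0=(1.3523, 1.5367, -1.8995) x1=(-0.7179, -1.1286, 1.2662) x2=(-0.3470, -1.6935, 0.8428)
step 8: x0=(1.3293, 1.4978, -1.8841) x1=(-0.7046, -1.0898, 1.2448) x2=(-0.3467, -1.6586, 0.8341)
step 9: x0=(1.3048, 1.4567, -1.8665) x1=(-0.6899, -1.0482, 1.2212) x2=(-0.3454, -1.6226, 0.8239)
step 10: x0=(1.2790, 1.4134, -1.8466) x1=(-0.6738, -1.0039, 1.1954) x2=(-0.3432, -1.5854, 0.8121)
step 11: x0=(1.2517, 1.3680, -1.8245) x1=(-0.6565, -0.9571, 1.1675) x2=(-0.3400, -1.5471, 0.7990)
step 12: x0=(1.2232, 1.3207, -1.8003) x1=(-0.6380, -0.9079, 1.1375) x2=(-0.3358, -1.5079, 0.7844)
step 13: x0=(1.1933, 1.2714, -1.7740) x1=(-0.6183, -0.8562, 1.1055) x2=(-0.3308, -1.4677, 0.7684)
step 14: x0=(1.1623, 1.2203, -1.7457) x1=(-0.5975, -0.8021, 1.0717) x2=(-0.3250, -1.4266, 0.7511)
step 15: x0=(1.1300, 1.1676, -1.7155) x1=(-0.5756, -0.7459, 1.0360) x2=(-0.3183, -1.3848, 0.7325)
step 16: x0=(1.0966, 1.1132, -1.6834) x1=(-0.5527, -0.6875, 0.9985) x2=(-0.3108, -1.3422, 0.7126)
step 17: x0=(1.0622, 1.0574, -1.6496) x1=(-0.5289, -0.6271, 0.9593) x2=(-0.3026, -1.2990, 0.6915)
step 18: x0=(1.0267, 1.0002, -1.6140) x1=(-0.5041, -0.5648, 0.9186) x2=(-0.2937, -1.2551, 0.6693)
step 19: x0=(0.9903, 0.9417, -1.5769) x1=(-0.4784, -0.5007, 0.8763) x2=(-0.2841, -1.2108, 0.6460)
step 20: x0=(0.9530, 0.8820, -1.5382) x1=(-0.4520, -0.4348, 0.8325) x2=(-0.2739, -1.1660, 0.6217)
step 21: x0=(0.9149, 0.8213, -1.4981) x1=(-0.4248, -0.3674, 0.7875) x2=(-0.2631, -1.1208, 0.5964)
step 22: x0=(0.8760, 0.7596, -1.4567) x1=(-0.3969, -0.2986, 0.7412) x2=(-0.2518, -1.0753, 0.5702)
step 23: x0=(0.8364, 0.6971, -1.4141) x1=(-0.3684, -0.2284, 0.6937) x2=(-0.2400, -1.0295, 0.5432)
step 24: x0=(0.7962, 0.6338, -1.3704) x1=(-0.3393, -0.1570, 0.6452) x2=(-0.2277, -0.9835, 0.5155)
step 25: x0=(0.7555, 0.5699, -1.3257) x1=(-0.3098, -0.0845, 0.5957) x2=(-0.2151, -0.9374, 0.4871)
step 26: x0=(0.7143, 0.5055, -1.2801) x1=(-0.2798, -0.0111, 0.5455) x2=(-0.2022, -0.8911, 0.4580)
step 27: x0=(0.6726, 0.4407, -1.2337) x1=(-0.2494, 0.0631, 0.4946) x2=(-0.1889, -0.8449, 0.4285)
step 28: x0=(0.6307, 0.3755, -1.1867) x1=(-0.2188, 0.1381, 0.4430) x2=(-0.1754, -0.7986, 0.3984)
step 29: x0=(0.5884, 0.3101, -1.1392) x1=(-0.1880, 0.2138, 0.3911) x2=(-0.1617, -0.7524, 0.3680)
step 30: x0=(0.5460, 0.2444, -1.0913) x1=(-0.1570, 0.2900, 0.3388) x2=(-0.1478, -0.7063, 0.3373)
step 31: x0=(0.5034, 0.1787, -1.0430) x1=(-0.1259, 0.3667, 0.2863) x2=(-0.1338, -0.6603, 0.3063)
step 32: x0=(0.4607, 0.1129, -0.9946) x1=(-0.0947, 0.4438, 0.2337) x2=(-0.1197, -0.6144, 0.2752)
step 33: x0=(0.4180, 0.0470, -0.9462) x1=(-0.0636, 0.5214, 0.1812) x2=(-0.1056, -0.5688, 0.2440)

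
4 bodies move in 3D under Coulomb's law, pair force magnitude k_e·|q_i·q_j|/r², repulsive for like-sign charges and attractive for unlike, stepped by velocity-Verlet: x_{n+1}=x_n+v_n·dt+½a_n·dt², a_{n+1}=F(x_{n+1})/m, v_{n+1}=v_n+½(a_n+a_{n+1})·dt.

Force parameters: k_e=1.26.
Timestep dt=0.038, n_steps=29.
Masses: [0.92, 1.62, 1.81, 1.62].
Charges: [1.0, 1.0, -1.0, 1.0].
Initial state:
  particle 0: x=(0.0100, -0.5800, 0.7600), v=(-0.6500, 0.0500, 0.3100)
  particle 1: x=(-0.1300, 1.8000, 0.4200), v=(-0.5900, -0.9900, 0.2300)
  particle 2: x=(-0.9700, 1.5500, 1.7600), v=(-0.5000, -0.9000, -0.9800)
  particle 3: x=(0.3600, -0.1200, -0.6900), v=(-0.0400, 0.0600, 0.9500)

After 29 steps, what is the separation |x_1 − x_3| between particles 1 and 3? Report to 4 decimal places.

1.9217

step 0: x0=(0.0100, -0.5800, 0.7600) x1=(-0.1300, 1.8000, 0.4200) x2=(-0.9700, 1.5500, 1.7600) x3=(0.3600, -0.1200, -0.6900)
step 1: x0=(-0.0148, -0.5783, 0.7722) x1=(-0.1526, 1.7625, 0.4290) x2=(-0.9888, 1.5157, 1.7225) x3=(0.3585, -0.1177, -0.6541)
step 2: x0=(-0.0400, -0.5769, 0.7854) x1=(-0.1754, 1.7254, 0.4384) x2=(-1.0074, 1.4814, 1.6846) x3=(0.3572, -0.1154, -0.6187)
step 3: x0=(-0.0655, -0.5758, 0.7995) x1=(-0.1986, 1.6886, 0.4483) x2=(-1.0255, 1.4469, 1.6461) x3=(0.3560, -0.1131, -0.5838)
step 4: x0=(-0.0913, -0.5750, 0.8146) x1=(-0.2222, 1.6521, 0.4587) x2=(-1.0433, 1.4122, 1.6072) x3=(0.3549, -0.1108, -0.5493)
step 5: x0=(-0.1175, -0.5747, 0.8307) x1=(-0.2462, 1.6159, 0.4696) x2=(-1.0607, 1.3775, 1.5677) x3=(0.3540, -0.1085, -0.5153)
step 6: x0=(-0.1441, -0.5746, 0.8477) x1=(-0.2706, 1.5801, 0.4811) x2=(-1.0777, 1.3426, 1.5276) x3=(0.3532, -0.1062, -0.4818)
step 7: x0=(-0.1712, -0.5749, 0.8657) x1=(-0.2955, 1.5446, 0.4932) x2=(-1.0941, 1.3075, 1.4870) x3=(0.3527, -0.1039, -0.4488)
step 8: x0=(-0.1987, -0.5755, 0.8847) x1=(-0.3209, 1.5095, 0.5059) x2=(-1.1101, 1.2724, 1.4457) x3=(0.3523, -0.1016, -0.4162)
step 9: x0=(-0.2267, -0.5765, 0.9047) x1=(-0.3468, 1.4747, 0.5191) x2=(-1.1254, 1.2371, 1.4039) x3=(0.3521, -0.0992, -0.3841)
step 10: x0=(-0.2552, -0.5778, 0.9256) x1=(-0.3734, 1.4402, 0.5331) x2=(-1.1402, 1.2016, 1.3613) x3=(0.3522, -0.0969, -0.3525)
step 11: x0=(-0.2843, -0.5795, 0.9475) x1=(-0.4007, 1.4061, 0.5477) x2=(-1.1542, 1.1661, 1.3181) x3=(0.3524, -0.0946, -0.3213)
step 12: x0=(-0.3139, -0.5814, 0.9702) x1=(-0.4287, 1.3723, 0.5631) x2=(-1.1675, 1.1304, 1.2742) x3=(0.3529, -0.0923, -0.2906)
step 13: x0=(-0.3441, -0.5837, 0.9940) x1=(-0.4576, 1.3388, 0.5793) x2=(-1.1799, 1.0946, 1.2295) x3=(0.3537, -0.0900, -0.2604)
step 14: x0=(-0.3749, -0.5862, 1.0185) x1=(-0.4875, 1.3055, 0.5963) x2=(-1.1914, 1.0587, 1.1840) x3=(0.3547, -0.0877, -0.2306)
step 15: x0=(-0.4064, -0.5890, 1.0440) x1=(-0.5184, 1.2725, 0.6141) x2=(-1.2018, 1.0228, 1.1377) x3=(0.3560, -0.0854, -0.2012)
step 16: x0=(-0.4385, -0.5921, 1.0703) x1=(-0.5507, 1.2397, 0.6328) x2=(-1.2110, 0.9868, 1.0905) x3=(0.3575, -0.0831, -0.1722)
step 17: x0=(-0.4712, -0.5954, 1.0973) x1=(-0.5843, 1.2069, 0.6525) x2=(-1.2188, 0.9509, 1.0424) x3=(0.3593, -0.0808, -0.1437)
step 18: x0=(-0.5047, -0.5988, 1.1251) x1=(-0.6196, 1.1741, 0.6731) x2=(-1.2250, 0.9151, 0.9935) x3=(0.3613, -0.0785, -0.1155)
step 19: x0=(-0.5388, -0.6025, 1.1536) x1=(-0.6569, 1.1411, 0.6948) x2=(-1.2294, 0.8796, 0.9437) x3=(0.3636, -0.0762, -0.0877)
step 20: x0=(-0.5736, -0.6064, 1.1827) x1=(-0.6965, 1.1078, 0.7174) x2=(-1.2316, 0.8444, 0.8929) x3=(0.3662, -0.0740, -0.0603)
step 21: x0=(-0.6091, -0.6104, 1.2124) x1=(-0.7388, 1.0739, 0.7409) x2=(-1.2312, 0.8100, 0.8415) x3=(0.3690, -0.0717, -0.0332)
step 22: x0=(-0.6452, -0.6146, 1.2426) x1=(-0.7843, 1.0388, 0.7651) x2=(-1.2277, 0.7765, 0.7894) x3=(0.3721, -0.0693, -0.0064)
step 23: x0=(-0.6820, -0.6189, 1.2733) x1=(-0.8338, 1.0023, 0.7895) x2=(-1.2207, 0.7444, 0.7372) x3=(0.3754, -0.0670, 0.0200)
step 24: x0=(-0.7194, -0.6234, 1.3043) x1=(-0.8878, 0.9634, 0.8134) x2=(-1.2094, 0.7145, 0.6855) x3=(0.3789, -0.0646, 0.0461)
step 25: x0=(-0.7574, -0.6280, 1.3357) x1=(-0.9467, 0.9216, 0.8355) x2=(-1.1937, 0.6873, 0.6356) x3=(0.3826, -0.0622, 0.0719)
step 26: x0=(-0.7960, -0.6329, 1.3674) x1=(-1.0105, 0.8760, 0.8539) x2=(-1.1735, 0.6634, 0.5890) x3=(0.3865, -0.0597, 0.0974)
step 27: x0=(-0.8350, -0.6379, 1.3994) x1=(-1.0779, 0.8266, 0.8668) x2=(-1.1499, 0.6431, 0.5476) x3=(0.3905, -0.0571, 0.1227)
step 28: x0=(-0.8744, -0.6432, 1.4315) x1=(-1.1473, 0.7738, 0.8728) x2=(-1.1245, 0.6257, 0.5123) x3=(0.3947, -0.0545, 0.1477)
step 29: x0=(-0.9142, -0.6489, 1.4639) x1=(-1.2165, 0.7188, 0.8720) x2=(-1.0992, 0.6105, 0.4833) x3=(0.3990, -0.0517, 0.1724)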